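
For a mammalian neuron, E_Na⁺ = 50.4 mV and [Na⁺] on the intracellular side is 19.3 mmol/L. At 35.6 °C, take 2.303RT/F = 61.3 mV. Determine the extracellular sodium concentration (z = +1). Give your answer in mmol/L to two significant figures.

130 mmol/L

Nernst: E = (61.3/1) · log₁₀([out]/[in]), so log₁₀([out]/[in]) = 50.4 × 1 / 61.3 = 0.8222.
[out]/[in] = 10^(0.8222) = 6.64.
[out] = 6.64 × 19.3 = 128.2 mmol/L.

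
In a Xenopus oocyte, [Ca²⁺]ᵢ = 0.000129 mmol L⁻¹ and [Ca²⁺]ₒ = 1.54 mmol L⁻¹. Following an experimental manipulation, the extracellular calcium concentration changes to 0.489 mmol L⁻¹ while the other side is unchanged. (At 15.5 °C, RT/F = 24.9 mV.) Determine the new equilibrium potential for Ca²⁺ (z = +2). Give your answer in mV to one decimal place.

After the shift: [Ca²⁺]_out = 0.489, [Ca²⁺]_in = 0.000129 mmol L⁻¹.
E_new = (24.9/2)·ln(0.489/0.000129) = 12.45 · (8.2403) = 102.59 mV

102.6 mV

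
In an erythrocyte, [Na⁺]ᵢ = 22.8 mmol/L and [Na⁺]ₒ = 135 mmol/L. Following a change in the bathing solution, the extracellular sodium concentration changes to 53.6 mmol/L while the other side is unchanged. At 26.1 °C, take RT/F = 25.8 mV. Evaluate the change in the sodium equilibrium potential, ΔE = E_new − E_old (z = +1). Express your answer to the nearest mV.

E_old = (25.8/1)·ln(135/22.8) = 45.89 mV
E_new = (25.8/1)·ln(53.6/22.8) = 22.05 mV
ΔE = 22.05 − (45.89) = -23.83 mV

-24 mV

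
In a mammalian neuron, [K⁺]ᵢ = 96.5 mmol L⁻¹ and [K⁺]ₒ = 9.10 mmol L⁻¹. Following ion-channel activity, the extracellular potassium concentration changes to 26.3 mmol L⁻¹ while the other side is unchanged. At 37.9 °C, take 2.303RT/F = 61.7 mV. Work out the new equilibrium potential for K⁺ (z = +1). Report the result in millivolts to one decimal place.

After the shift: [K⁺]_out = 26.3, [K⁺]_in = 96.5 mmol L⁻¹.
E_new = (61.7/1)·log₁₀(26.3/96.5) = 61.70 · (-0.5646) = -34.83 mV

-34.8 mV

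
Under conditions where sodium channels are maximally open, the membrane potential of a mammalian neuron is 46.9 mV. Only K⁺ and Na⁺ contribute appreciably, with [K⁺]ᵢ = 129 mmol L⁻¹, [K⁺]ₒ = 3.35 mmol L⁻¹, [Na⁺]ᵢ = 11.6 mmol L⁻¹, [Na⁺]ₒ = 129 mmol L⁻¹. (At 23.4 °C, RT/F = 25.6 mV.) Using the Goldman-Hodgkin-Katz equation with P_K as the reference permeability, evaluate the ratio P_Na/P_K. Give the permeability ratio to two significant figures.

Let α = P_Na/P_K. GHK: Vm = 25.6·ln[(Kₒ + α·Naₒ)/(Kᵢ + α·Naᵢ)].
e^(Vm/25.6) = e^(46.9/25.6) = 6.2466
So 6.2466·(Kᵢ + α·Naᵢ) = Kₒ + α·Naₒ → α = (6.2466·129.0 − 3.35) / (129.0 − 6.2466·11.6)
α = (805.8 − 3.35) / (129.0 − 72.46) = 802.5/56.54 = 14.19

14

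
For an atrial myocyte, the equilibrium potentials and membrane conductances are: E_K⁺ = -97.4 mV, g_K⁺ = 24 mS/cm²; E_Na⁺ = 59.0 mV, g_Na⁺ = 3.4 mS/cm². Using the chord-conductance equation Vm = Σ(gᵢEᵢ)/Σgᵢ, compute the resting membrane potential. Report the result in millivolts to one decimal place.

Σ gᵢEᵢ = 24·(-97.4) + 3.4·(59.0) = -2137.00
Σ gᵢ = 24 + 3.4 = 27.4
Vm = -2137.00 / 27.4 = -77.99 mV

-78.0 mV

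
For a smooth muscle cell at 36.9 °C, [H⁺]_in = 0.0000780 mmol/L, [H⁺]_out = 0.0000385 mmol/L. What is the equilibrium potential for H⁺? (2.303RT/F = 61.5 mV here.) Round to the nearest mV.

E = (61.5/z) · log₁₀([H⁺]_out/[H⁺]_in) with z = +1.
= (61.5/1) · log₁₀(0.0000385/0.0000780) = 61.50 · log₁₀(0.4936)
= 61.50 · (-0.3066) = -18.86 mV

-19 mV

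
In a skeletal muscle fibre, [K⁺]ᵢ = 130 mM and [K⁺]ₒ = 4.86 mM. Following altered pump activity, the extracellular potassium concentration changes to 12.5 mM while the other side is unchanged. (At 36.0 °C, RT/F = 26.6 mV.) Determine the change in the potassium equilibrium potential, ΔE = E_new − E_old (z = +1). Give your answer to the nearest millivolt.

25 mV

E_old = (26.6/1)·ln(4.86/130) = -87.42 mV
E_new = (26.6/1)·ln(12.5/130) = -62.29 mV
ΔE = -62.29 − (-87.42) = 25.13 mV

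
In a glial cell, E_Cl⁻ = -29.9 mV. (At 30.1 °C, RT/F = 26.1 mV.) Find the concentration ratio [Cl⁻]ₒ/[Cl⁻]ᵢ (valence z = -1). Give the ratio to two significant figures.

ln([out]/[in]) = E·z/(26.1) = -29.9 × -1 / 26.1 = 1.1456
[out]/[in] = e^(1.1456) = 3.144

3.1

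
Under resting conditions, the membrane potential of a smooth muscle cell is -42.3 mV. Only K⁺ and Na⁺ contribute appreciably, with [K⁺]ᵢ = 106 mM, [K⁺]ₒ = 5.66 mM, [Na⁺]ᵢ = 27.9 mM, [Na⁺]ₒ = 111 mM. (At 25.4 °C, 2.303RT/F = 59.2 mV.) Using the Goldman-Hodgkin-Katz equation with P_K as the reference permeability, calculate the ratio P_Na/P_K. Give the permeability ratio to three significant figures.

0.140

Let α = P_Na/P_K. GHK: Vm = 59.2·log₁₀[(Kₒ + α·Naₒ)/(Kᵢ + α·Naᵢ)].
10^(Vm/59.2) = 10^(-42.3/59.2) = 0.19296
So 0.19296·(Kᵢ + α·Naᵢ) = Kₒ + α·Naₒ → α = (0.19296·106.0 − 5.66) / (111.0 − 0.19296·27.9)
α = (20.45 − 5.66) / (111.0 − 5.384) = 14.79/105.6 = 0.1401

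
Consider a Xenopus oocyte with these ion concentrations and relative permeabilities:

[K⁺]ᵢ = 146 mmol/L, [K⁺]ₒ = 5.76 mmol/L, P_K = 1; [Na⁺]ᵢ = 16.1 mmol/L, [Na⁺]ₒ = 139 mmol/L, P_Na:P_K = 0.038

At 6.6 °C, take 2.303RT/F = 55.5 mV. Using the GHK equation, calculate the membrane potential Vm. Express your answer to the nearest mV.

-62 mV

Vm = 55.5 · log₁₀[(Σ P·[cation]ₒ + Σ P·[anion]ᵢ) / (Σ P·[cation]ᵢ + Σ P·[anion]ₒ)]
Numerator = 1×5.76 + 0.038×139 = 11.04
Denominator = 1×146 + 0.038×16.1 = 146.6
Vm = 55.5 · log₁₀(0.075315) = 55.5 × (-1.1231) = -62.33 mV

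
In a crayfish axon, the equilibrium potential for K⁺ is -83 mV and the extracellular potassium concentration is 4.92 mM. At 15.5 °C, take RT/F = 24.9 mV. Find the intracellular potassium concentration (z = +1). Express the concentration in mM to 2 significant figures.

Nernst: E = (24.9/1) · ln([out]/[in]), so ln([out]/[in]) = -83.0 × 1 / 24.9 = -3.3333.
[out]/[in] = e^(-3.3333) = 0.03567.
[in] = 4.92 / 0.03567 = 137.9 mM.

140 mM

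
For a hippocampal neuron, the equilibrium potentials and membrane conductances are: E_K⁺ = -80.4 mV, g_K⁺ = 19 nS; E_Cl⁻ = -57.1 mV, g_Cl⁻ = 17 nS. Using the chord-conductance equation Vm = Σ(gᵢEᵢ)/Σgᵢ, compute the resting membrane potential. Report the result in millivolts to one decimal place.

-69.4 mV

Σ gᵢEᵢ = 19·(-80.4) + 17·(-57.1) = -2498.30
Σ gᵢ = 19 + 17 = 36
Vm = -2498.30 / 36 = -69.40 mV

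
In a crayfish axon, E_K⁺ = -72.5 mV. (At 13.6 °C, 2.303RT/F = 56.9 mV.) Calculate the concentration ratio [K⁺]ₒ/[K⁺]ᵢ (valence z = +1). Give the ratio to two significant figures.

log₁₀([out]/[in]) = E·z/(56.9) = -72.5 × 1 / 56.9 = -1.2742
[out]/[in] = 10^(-1.2742) = 0.05319

0.053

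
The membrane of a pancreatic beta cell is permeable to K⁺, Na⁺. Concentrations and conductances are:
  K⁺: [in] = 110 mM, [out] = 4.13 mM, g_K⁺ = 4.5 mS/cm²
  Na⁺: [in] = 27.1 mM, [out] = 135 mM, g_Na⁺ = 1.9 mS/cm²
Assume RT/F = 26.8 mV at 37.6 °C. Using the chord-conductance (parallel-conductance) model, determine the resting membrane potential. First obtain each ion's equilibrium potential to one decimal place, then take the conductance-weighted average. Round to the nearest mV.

E_K⁺ = (26.8/1)·ln(4.13/110) = -88.0 mV
E_Na⁺ = (26.8/1)·ln(135/27.1) = 43.0 mV
Vm = (Σ gᵢEᵢ)/(Σ gᵢ) = (4.5·-88.0 + 1.9·43.0) / (4.5 + 1.9)
= -314.30 / 6.4 = -49.11 mV

-49 mV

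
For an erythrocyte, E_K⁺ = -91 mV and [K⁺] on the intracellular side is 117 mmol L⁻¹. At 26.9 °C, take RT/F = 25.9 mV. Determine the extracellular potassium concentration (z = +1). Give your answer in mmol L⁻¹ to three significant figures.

Nernst: E = (25.9/1) · ln([out]/[in]), so ln([out]/[in]) = -91.0 × 1 / 25.9 = -3.5135.
[out]/[in] = e^(-3.5135) = 0.02979.
[out] = 0.02979 × 117 = 3.486 mmol L⁻¹.

3.49 mmol L⁻¹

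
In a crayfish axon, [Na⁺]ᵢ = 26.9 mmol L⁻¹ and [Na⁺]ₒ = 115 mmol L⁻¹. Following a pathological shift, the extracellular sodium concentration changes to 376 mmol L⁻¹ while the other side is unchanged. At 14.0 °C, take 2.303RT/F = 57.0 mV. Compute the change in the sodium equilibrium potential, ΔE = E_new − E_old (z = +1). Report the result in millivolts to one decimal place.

29.3 mV

E_old = (57.0/1)·log₁₀(115/26.9) = 35.96 mV
E_new = (57.0/1)·log₁₀(376/26.9) = 65.29 mV
ΔE = 65.29 − (35.96) = 29.33 mV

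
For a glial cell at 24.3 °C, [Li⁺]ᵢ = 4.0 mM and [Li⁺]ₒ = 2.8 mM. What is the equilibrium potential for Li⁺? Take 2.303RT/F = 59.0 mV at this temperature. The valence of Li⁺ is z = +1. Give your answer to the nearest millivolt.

E = (59.0/z) · log₁₀([Li⁺]_out/[Li⁺]_in) with z = +1.
= (59.0/1) · log₁₀(2.8/4.0) = 59.00 · log₁₀(0.7)
= 59.00 · (-0.1549) = -9.14 mV

-9 mV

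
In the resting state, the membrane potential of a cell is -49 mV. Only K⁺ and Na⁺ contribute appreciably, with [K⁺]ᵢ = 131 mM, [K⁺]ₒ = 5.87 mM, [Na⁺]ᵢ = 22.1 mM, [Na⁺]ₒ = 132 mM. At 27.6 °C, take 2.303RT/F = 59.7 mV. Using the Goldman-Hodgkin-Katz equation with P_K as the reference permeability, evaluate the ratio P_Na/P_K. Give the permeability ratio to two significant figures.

0.11

Let α = P_Na/P_K. GHK: Vm = 59.7·log₁₀[(Kₒ + α·Naₒ)/(Kᵢ + α·Naᵢ)].
10^(Vm/59.7) = 10^(-49.0/59.7) = 0.15109
So 0.15109·(Kᵢ + α·Naᵢ) = Kₒ + α·Naₒ → α = (0.15109·131.0 − 5.87) / (132.0 − 0.15109·22.1)
α = (19.79 − 5.87) / (132.0 − 3.339) = 13.92/128.7 = 0.1082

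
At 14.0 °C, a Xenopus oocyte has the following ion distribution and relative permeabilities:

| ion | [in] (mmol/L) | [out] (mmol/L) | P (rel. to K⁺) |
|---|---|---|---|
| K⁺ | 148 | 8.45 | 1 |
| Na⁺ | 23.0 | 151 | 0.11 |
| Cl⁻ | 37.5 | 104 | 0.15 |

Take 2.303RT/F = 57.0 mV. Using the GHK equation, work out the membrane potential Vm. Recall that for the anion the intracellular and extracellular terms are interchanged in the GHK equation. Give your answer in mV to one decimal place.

-41.8 mV

Vm = 57.0 · log₁₀[(Σ P·[cation]ₒ + Σ P·[anion]ᵢ) / (Σ P·[cation]ᵢ + Σ P·[anion]ₒ)]
Numerator = 1×8.45 + 0.11×151 + 0.15×37.5 = 30.68
Denominator = 1×148 + 0.11×23.0 + 0.15×104 = 166.1
Vm = 57.0 · log₁₀(0.1847) = 57.0 × (-0.7335) = -41.81 mV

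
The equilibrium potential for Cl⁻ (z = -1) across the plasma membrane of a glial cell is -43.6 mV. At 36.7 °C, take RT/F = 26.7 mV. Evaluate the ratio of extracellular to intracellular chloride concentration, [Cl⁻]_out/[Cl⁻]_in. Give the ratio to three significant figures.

ln([out]/[in]) = E·z/(26.7) = -43.6 × -1 / 26.7 = 1.6330
[out]/[in] = e^(1.6330) = 5.119

5.12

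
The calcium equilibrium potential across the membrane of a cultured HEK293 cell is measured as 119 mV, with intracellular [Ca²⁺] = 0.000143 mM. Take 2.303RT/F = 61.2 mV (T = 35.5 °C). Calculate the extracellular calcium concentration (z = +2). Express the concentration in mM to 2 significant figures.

1.1 mM

Nernst: E = (61.2/2) · log₁₀([out]/[in]), so log₁₀([out]/[in]) = 119.0 × 2 / 61.2 = 3.8889.
[out]/[in] = 10^(3.8889) = 7743.
[out] = 7743 × 0.000143 = 1.107 mM.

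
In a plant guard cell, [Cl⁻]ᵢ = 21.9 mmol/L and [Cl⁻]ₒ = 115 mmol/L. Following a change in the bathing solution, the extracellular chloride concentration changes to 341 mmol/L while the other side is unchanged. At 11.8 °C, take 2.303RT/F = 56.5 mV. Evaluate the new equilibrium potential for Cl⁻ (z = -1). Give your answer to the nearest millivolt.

After the shift: [Cl⁻]_out = 341, [Cl⁻]_in = 21.9 mmol/L.
E_new = (56.5/-1)·log₁₀(341/21.9) = -56.50 · (1.1923) = -67.37 mV

-67 mV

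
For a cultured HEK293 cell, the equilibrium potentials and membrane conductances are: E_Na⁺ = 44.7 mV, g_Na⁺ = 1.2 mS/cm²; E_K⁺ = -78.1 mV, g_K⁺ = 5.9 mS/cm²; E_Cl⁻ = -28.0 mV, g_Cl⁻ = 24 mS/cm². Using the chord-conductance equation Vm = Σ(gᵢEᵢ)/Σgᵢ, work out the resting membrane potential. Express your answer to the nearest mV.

Σ gᵢEᵢ = 1.2·(44.7) + 5.9·(-78.1) + 24·(-28.0) = -1079.15
Σ gᵢ = 1.2 + 5.9 + 24 = 31.1
Vm = -1079.15 / 31.1 = -34.70 mV

-35 mV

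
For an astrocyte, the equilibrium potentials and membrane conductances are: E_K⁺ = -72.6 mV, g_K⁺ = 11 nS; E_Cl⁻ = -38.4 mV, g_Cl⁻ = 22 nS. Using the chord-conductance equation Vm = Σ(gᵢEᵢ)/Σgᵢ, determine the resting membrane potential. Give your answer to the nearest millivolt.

-50 mV

Σ gᵢEᵢ = 11·(-72.6) + 22·(-38.4) = -1643.40
Σ gᵢ = 11 + 22 = 33
Vm = -1643.40 / 33 = -49.80 mV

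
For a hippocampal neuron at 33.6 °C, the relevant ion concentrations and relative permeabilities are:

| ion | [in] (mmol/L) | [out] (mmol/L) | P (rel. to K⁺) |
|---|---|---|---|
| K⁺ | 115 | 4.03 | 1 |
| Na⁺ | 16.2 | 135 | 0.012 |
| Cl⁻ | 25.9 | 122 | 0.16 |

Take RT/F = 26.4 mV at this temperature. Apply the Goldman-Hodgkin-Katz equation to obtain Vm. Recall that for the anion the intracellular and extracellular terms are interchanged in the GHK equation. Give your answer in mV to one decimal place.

-69.2 mV

Vm = 26.4 · ln[(Σ P·[cation]ₒ + Σ P·[anion]ᵢ) / (Σ P·[cation]ᵢ + Σ P·[anion]ₒ)]
Numerator = 1×4.03 + 0.012×135 + 0.16×25.9 = 9.794
Denominator = 1×115 + 0.012×16.2 + 0.16×122 = 134.7
Vm = 26.4 · ln(0.072702) = 26.4 × (-2.6214) = -69.20 mV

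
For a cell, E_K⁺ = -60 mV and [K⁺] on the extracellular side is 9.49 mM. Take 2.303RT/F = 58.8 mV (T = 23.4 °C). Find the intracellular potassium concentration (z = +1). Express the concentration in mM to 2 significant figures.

99 mM

Nernst: E = (58.8/1) · log₁₀([out]/[in]), so log₁₀([out]/[in]) = -60.0 × 1 / 58.8 = -1.0204.
[out]/[in] = 10^(-1.0204) = 0.09541.
[in] = 9.49 / 0.09541 = 99.47 mM.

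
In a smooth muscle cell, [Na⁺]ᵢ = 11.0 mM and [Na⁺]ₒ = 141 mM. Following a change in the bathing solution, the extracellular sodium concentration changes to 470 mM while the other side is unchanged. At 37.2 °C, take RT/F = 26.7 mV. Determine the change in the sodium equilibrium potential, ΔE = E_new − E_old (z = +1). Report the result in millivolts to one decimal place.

32.1 mV

E_old = (26.7/1)·ln(141/11.0) = 68.11 mV
E_new = (26.7/1)·ln(470/11.0) = 100.25 mV
ΔE = 100.25 − (68.11) = 32.15 mV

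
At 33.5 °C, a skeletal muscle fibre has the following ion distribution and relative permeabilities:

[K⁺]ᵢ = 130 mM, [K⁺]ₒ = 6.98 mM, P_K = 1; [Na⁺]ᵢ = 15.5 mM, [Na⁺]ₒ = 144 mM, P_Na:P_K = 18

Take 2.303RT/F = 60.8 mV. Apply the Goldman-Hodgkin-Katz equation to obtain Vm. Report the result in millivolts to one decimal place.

48.8 mV

Vm = 60.8 · log₁₀[(Σ P·[cation]ₒ + Σ P·[anion]ᵢ) / (Σ P·[cation]ᵢ + Σ P·[anion]ₒ)]
Numerator = 1×6.98 + 18×144 = 2599
Denominator = 1×130 + 18×15.5 = 409
Vm = 60.8 · log₁₀(6.3545) = 60.8 × (0.8031) = 48.83 mV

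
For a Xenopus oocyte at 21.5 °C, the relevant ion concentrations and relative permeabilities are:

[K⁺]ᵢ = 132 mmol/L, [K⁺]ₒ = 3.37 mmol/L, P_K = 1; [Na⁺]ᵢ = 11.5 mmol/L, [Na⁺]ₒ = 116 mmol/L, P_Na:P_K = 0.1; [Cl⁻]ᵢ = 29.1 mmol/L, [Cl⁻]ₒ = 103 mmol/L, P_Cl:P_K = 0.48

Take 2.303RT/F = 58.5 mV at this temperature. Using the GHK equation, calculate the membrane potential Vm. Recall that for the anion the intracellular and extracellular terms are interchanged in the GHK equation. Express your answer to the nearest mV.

Vm = 58.5 · log₁₀[(Σ P·[cation]ₒ + Σ P·[anion]ᵢ) / (Σ P·[cation]ᵢ + Σ P·[anion]ₒ)]
Numerator = 1×3.37 + 0.1×116 + 0.48×29.1 = 28.94
Denominator = 1×132 + 0.1×11.5 + 0.48×103 = 182.6
Vm = 58.5 · log₁₀(0.15849) = 58.5 × (-0.8000) = -46.80 mV

-47 mV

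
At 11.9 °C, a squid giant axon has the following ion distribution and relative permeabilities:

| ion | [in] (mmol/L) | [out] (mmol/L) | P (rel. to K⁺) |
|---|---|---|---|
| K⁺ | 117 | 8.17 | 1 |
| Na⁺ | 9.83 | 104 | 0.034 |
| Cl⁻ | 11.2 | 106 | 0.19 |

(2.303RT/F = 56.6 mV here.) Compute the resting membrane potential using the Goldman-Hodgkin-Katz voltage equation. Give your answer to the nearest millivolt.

-56 mV

Vm = 56.6 · log₁₀[(Σ P·[cation]ₒ + Σ P·[anion]ᵢ) / (Σ P·[cation]ᵢ + Σ P·[anion]ₒ)]
Numerator = 1×8.17 + 0.034×104 + 0.19×11.2 = 13.83
Denominator = 1×117 + 0.034×9.83 + 0.19×106 = 137.5
Vm = 56.6 · log₁₀(0.10063) = 56.6 × (-0.9973) = -56.45 mV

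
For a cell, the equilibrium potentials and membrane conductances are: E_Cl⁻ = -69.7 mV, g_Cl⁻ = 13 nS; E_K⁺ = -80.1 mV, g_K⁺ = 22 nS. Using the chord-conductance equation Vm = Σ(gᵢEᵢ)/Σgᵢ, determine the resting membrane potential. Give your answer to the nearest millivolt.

-76 mV

Σ gᵢEᵢ = 13·(-69.7) + 22·(-80.1) = -2668.30
Σ gᵢ = 13 + 22 = 35
Vm = -2668.30 / 35 = -76.24 mV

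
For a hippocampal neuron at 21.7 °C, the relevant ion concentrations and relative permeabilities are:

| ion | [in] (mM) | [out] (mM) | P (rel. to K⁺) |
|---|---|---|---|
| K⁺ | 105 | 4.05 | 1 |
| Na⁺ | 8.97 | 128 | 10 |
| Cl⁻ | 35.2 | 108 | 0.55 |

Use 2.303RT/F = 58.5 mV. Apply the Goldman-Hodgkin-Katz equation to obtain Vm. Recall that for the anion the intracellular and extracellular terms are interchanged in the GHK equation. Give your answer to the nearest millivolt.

Vm = 58.5 · log₁₀[(Σ P·[cation]ₒ + Σ P·[anion]ᵢ) / (Σ P·[cation]ᵢ + Σ P·[anion]ₒ)]
Numerator = 1×4.05 + 10×128 + 0.55×35.2 = 1303
Denominator = 1×105 + 10×8.97 + 0.55×108 = 254.1
Vm = 58.5 · log₁₀(5.1295) = 58.5 × (0.7101) = 41.54 mV

42 mV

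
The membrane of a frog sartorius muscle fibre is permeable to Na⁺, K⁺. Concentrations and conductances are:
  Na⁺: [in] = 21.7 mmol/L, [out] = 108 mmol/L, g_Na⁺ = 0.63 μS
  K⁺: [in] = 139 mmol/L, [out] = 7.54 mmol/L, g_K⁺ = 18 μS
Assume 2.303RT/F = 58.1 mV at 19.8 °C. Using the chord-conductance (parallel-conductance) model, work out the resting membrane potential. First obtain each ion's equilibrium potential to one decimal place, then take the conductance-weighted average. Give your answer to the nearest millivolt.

-70 mV

E_Na⁺ = (58.1/1)·log₁₀(108/21.7) = 40.5 mV
E_K⁺ = (58.1/1)·log₁₀(7.54/139) = -73.5 mV
Vm = (Σ gᵢEᵢ)/(Σ gᵢ) = (0.63·40.5 + 18·-73.5) / (0.63 + 18)
= -1297.48 / 18.63 = -69.64 mV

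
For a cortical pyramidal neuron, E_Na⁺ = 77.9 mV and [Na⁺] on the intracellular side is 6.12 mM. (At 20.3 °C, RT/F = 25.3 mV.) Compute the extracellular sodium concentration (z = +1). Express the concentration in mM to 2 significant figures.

Nernst: E = (25.3/1) · ln([out]/[in]), so ln([out]/[in]) = 77.9 × 1 / 25.3 = 3.0791.
[out]/[in] = e^(3.0791) = 21.74.
[out] = 21.74 × 6.12 = 133 mM.

130 mM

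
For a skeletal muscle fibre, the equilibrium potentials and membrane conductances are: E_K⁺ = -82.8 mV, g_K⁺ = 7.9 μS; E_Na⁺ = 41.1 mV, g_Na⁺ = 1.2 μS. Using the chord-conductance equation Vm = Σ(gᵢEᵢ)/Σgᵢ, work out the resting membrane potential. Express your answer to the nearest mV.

Σ gᵢEᵢ = 7.9·(-82.8) + 1.2·(41.1) = -604.80
Σ gᵢ = 7.9 + 1.2 = 9.1
Vm = -604.80 / 9.1 = -66.46 mV

-66 mV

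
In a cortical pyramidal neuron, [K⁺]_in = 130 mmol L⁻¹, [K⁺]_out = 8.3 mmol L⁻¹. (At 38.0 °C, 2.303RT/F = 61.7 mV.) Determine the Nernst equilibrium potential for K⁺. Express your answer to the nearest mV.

E = (61.7/z) · log₁₀([K⁺]_out/[K⁺]_in) with z = +1.
= (61.7/1) · log₁₀(8.3/130) = 61.70 · log₁₀(0.06385)
= 61.70 · (-1.1949) = -73.72 mV

-74 mV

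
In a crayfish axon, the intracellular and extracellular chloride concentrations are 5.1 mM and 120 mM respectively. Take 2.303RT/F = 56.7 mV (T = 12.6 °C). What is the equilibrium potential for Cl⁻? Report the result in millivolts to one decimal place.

-77.8 mV

E = (56.7/z) · log₁₀([Cl⁻]_out/[Cl⁻]_in) with z = -1.
For an anion, dividing by z = -1 reverses the sign.
= (56.7/-1) · log₁₀(120/5.1) = -56.70 · log₁₀(23.53)
= -56.70 · (1.3716) = -77.77 mV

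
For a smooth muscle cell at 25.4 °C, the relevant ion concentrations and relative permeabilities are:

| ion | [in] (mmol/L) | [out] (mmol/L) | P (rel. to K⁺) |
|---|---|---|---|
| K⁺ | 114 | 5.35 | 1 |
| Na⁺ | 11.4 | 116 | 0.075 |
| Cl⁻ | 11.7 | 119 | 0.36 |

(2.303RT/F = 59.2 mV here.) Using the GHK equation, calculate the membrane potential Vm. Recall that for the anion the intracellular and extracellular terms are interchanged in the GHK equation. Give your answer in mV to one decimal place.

Vm = 59.2 · log₁₀[(Σ P·[cation]ₒ + Σ P·[anion]ᵢ) / (Σ P·[cation]ᵢ + Σ P·[anion]ₒ)]
Numerator = 1×5.35 + 0.075×116 + 0.36×11.7 = 18.26
Denominator = 1×114 + 0.075×11.4 + 0.36×119 = 157.7
Vm = 59.2 · log₁₀(0.11581) = 59.2 × (-0.9363) = -55.43 mV

-55.4 mV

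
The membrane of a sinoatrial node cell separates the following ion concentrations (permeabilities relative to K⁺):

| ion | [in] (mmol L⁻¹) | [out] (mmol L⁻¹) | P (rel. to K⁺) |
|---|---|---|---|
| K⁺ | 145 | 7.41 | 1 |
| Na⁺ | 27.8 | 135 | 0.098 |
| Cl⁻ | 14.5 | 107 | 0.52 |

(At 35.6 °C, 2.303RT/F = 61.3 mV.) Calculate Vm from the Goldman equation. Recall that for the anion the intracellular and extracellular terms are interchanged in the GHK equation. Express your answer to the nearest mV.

Vm = 61.3 · log₁₀[(Σ P·[cation]ₒ + Σ P·[anion]ᵢ) / (Σ P·[cation]ᵢ + Σ P·[anion]ₒ)]
Numerator = 1×7.41 + 0.098×135 + 0.52×14.5 = 28.18
Denominator = 1×145 + 0.098×27.8 + 0.52×107 = 203.4
Vm = 61.3 · log₁₀(0.13857) = 61.3 × (-0.8583) = -52.62 mV

-53 mV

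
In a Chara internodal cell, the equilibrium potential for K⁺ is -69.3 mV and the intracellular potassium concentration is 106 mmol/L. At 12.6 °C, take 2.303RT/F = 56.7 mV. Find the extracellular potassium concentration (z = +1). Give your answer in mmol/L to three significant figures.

6.35 mmol/L

Nernst: E = (56.7/1) · log₁₀([out]/[in]), so log₁₀([out]/[in]) = -69.3 × 1 / 56.7 = -1.2222.
[out]/[in] = 10^(-1.2222) = 0.05995.
[out] = 0.05995 × 106 = 6.355 mmol/L.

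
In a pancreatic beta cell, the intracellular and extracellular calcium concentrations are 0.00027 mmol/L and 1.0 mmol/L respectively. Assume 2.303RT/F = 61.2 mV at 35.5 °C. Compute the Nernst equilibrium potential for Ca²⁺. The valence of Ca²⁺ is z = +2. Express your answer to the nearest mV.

E = (61.2/z) · log₁₀([Ca²⁺]_out/[Ca²⁺]_in) with z = +2.
= (61.2/2) · log₁₀(1.0/0.00027) = 30.60 · log₁₀(3704)
= 30.60 · (3.5686) = 109.20 mV

109 mV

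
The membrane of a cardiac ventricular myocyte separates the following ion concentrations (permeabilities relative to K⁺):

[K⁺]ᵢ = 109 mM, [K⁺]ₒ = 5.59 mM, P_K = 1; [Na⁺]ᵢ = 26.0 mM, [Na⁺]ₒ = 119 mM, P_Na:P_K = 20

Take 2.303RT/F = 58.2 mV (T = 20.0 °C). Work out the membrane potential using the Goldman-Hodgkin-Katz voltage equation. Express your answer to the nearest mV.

34 mV

Vm = 58.2 · log₁₀[(Σ P·[cation]ₒ + Σ P·[anion]ᵢ) / (Σ P·[cation]ᵢ + Σ P·[anion]ₒ)]
Numerator = 1×5.59 + 20×119 = 2386
Denominator = 1×109 + 20×26.0 = 629
Vm = 58.2 · log₁₀(3.7927) = 58.2 × (0.5789) = 33.69 mV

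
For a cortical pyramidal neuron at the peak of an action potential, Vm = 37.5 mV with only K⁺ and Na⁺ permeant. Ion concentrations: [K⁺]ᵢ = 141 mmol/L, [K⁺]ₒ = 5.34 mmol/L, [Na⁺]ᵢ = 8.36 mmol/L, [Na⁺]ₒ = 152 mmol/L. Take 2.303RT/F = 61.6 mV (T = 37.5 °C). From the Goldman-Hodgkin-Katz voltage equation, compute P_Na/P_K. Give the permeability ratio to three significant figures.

4.81

Let α = P_Na/P_K. GHK: Vm = 61.6·log₁₀[(Kₒ + α·Naₒ)/(Kᵢ + α·Naᵢ)].
10^(Vm/61.6) = 10^(37.5/61.6) = 4.0622
So 4.0622·(Kᵢ + α·Naᵢ) = Kₒ + α·Naₒ → α = (4.0622·141.0 − 5.34) / (152.0 − 4.0622·8.36)
α = (572.8 − 5.34) / (152.0 − 33.96) = 567.4/118 = 4.807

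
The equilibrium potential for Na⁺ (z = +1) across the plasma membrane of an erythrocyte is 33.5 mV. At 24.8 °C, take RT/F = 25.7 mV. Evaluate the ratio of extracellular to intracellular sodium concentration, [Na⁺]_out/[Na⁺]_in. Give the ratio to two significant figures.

3.7

ln([out]/[in]) = E·z/(25.7) = 33.5 × 1 / 25.7 = 1.3035
[out]/[in] = e^(1.3035) = 3.682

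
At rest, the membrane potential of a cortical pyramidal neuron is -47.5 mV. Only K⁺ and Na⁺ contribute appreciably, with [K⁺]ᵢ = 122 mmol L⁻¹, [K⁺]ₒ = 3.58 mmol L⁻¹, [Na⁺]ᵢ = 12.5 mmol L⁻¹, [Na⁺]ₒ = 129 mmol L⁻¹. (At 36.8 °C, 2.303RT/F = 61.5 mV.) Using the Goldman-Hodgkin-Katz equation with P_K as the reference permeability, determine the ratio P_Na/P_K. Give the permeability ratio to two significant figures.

Let α = P_Na/P_K. GHK: Vm = 61.5·log₁₀[(Kₒ + α·Naₒ)/(Kᵢ + α·Naᵢ)].
10^(Vm/61.5) = 10^(-47.5/61.5) = 0.1689
So 0.1689·(Kᵢ + α·Naᵢ) = Kₒ + α·Naₒ → α = (0.1689·122.0 − 3.58) / (129.0 − 0.1689·12.5)
α = (20.61 − 3.58) / (129.0 − 2.111) = 17.03/126.9 = 0.1342

0.13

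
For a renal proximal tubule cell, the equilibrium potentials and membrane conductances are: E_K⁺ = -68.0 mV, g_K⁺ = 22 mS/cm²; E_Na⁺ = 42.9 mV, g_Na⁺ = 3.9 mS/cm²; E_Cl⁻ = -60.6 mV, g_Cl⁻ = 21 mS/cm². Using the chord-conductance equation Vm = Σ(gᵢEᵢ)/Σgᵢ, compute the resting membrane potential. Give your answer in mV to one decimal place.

Σ gᵢEᵢ = 22·(-68.0) + 3.9·(42.9) + 21·(-60.6) = -2601.29
Σ gᵢ = 22 + 3.9 + 21 = 46.9
Vm = -2601.29 / 46.9 = -55.46 mV

-55.5 mV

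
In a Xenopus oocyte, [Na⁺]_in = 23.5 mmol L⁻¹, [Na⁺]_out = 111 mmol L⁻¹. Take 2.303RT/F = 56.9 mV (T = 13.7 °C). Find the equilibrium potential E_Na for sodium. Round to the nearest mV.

E = (56.9/z) · log₁₀([Na⁺]_out/[Na⁺]_in) with z = +1.
= (56.9/1) · log₁₀(111/23.5) = 56.90 · log₁₀(4.723)
= 56.90 · (0.6743) = 38.37 mV

38 mV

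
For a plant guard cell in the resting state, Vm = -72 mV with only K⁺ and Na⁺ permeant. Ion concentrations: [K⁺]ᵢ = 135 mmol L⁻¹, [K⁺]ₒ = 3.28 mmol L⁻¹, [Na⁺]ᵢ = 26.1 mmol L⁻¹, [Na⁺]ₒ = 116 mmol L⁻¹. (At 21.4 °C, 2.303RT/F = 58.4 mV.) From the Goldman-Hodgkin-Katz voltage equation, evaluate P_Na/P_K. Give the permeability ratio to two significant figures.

0.040

Let α = P_Na/P_K. GHK: Vm = 58.4·log₁₀[(Kₒ + α·Naₒ)/(Kᵢ + α·Naᵢ)].
10^(Vm/58.4) = 10^(-72.0/58.4) = 0.058496
So 0.058496·(Kᵢ + α·Naᵢ) = Kₒ + α·Naₒ → α = (0.058496·135.0 − 3.28) / (116.0 − 0.058496·26.1)
α = (7.897 − 3.28) / (116.0 − 1.527) = 4.617/114.5 = 0.04033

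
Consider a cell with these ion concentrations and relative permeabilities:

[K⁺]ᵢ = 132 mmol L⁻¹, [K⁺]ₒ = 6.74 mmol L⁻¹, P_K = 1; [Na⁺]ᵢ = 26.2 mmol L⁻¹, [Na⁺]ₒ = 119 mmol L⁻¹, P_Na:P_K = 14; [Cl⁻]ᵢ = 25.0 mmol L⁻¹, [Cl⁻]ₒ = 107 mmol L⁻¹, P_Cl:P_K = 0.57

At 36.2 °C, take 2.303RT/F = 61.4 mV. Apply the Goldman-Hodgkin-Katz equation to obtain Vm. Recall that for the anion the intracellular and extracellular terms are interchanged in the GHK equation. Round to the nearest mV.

Vm = 61.4 · log₁₀[(Σ P·[cation]ₒ + Σ P·[anion]ᵢ) / (Σ P·[cation]ᵢ + Σ P·[anion]ₒ)]
Numerator = 1×6.74 + 14×119 + 0.57×25.0 = 1687
Denominator = 1×132 + 14×26.2 + 0.57×107 = 559.8
Vm = 61.4 · log₁₀(3.0136) = 61.4 × (0.4791) = 29.42 mV

29 mV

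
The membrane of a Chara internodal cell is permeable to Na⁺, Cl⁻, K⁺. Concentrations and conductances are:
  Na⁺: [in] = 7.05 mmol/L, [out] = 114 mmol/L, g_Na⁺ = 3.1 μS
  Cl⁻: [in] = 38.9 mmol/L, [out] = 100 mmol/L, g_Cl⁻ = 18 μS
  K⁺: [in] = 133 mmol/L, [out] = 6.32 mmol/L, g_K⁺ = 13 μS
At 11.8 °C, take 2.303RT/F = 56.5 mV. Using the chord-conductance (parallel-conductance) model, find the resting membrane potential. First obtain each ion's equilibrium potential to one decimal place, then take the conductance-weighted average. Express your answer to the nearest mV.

E_Na⁺ = (56.5/1)·log₁₀(114/7.05) = 68.3 mV
E_Cl⁻ = (56.5/-1)·log₁₀(100/38.9) = -23.2 mV
E_K⁺ = (56.5/1)·log₁₀(6.32/133) = -74.8 mV
Vm = (Σ gᵢEᵢ)/(Σ gᵢ) = (3.1·68.3 + 18·-23.2 + 13·-74.8) / (3.1 + 18 + 13)
= -1178.27 / 34.1 = -34.55 mV

-35 mV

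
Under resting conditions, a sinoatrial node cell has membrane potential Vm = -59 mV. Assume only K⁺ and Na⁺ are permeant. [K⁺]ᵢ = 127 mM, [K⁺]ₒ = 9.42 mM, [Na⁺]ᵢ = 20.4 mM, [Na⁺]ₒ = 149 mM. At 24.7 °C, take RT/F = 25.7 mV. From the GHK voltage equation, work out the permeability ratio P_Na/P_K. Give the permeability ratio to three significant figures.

0.0229

Let α = P_Na/P_K. GHK: Vm = 25.7·ln[(Kₒ + α·Naₒ)/(Kᵢ + α·Naᵢ)].
e^(Vm/25.7) = e^(-59.0/25.7) = 0.10069
So 0.10069·(Kᵢ + α·Naᵢ) = Kₒ + α·Naₒ → α = (0.10069·127.0 − 9.42) / (149.0 − 0.10069·20.4)
α = (12.79 − 9.42) / (149.0 − 2.054) = 3.367/146.9 = 0.02292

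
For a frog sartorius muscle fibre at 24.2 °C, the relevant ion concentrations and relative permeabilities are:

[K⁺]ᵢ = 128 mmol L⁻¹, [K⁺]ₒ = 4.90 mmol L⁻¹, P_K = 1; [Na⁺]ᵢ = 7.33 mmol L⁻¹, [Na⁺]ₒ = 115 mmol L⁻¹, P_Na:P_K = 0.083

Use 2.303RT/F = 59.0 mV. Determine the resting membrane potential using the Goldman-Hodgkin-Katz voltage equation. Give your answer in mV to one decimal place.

-56.0 mV

Vm = 59.0 · log₁₀[(Σ P·[cation]ₒ + Σ P·[anion]ᵢ) / (Σ P·[cation]ᵢ + Σ P·[anion]ₒ)]
Numerator = 1×4.90 + 0.083×115 = 14.45
Denominator = 1×128 + 0.083×7.33 = 128.6
Vm = 59.0 · log₁₀(0.11232) = 59.0 × (-0.9496) = -56.02 mV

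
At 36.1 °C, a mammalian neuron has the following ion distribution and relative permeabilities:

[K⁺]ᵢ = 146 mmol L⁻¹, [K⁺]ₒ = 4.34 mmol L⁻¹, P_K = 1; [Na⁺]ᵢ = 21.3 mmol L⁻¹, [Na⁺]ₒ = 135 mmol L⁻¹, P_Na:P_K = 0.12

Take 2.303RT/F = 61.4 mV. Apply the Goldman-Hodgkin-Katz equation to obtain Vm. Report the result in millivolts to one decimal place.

-52.8 mV

Vm = 61.4 · log₁₀[(Σ P·[cation]ₒ + Σ P·[anion]ᵢ) / (Σ P·[cation]ᵢ + Σ P·[anion]ₒ)]
Numerator = 1×4.34 + 0.12×135 = 20.54
Denominator = 1×146 + 0.12×21.3 = 148.6
Vm = 61.4 · log₁₀(0.13826) = 61.4 × (-0.8593) = -52.76 mV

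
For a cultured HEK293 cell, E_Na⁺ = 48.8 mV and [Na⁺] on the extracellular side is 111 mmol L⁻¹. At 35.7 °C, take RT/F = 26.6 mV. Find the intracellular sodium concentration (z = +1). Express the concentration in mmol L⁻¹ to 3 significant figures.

17.7 mmol L⁻¹

Nernst: E = (26.6/1) · ln([out]/[in]), so ln([out]/[in]) = 48.8 × 1 / 26.6 = 1.8346.
[out]/[in] = e^(1.8346) = 6.263.
[in] = 111 / 6.263 = 17.72 mmol L⁻¹.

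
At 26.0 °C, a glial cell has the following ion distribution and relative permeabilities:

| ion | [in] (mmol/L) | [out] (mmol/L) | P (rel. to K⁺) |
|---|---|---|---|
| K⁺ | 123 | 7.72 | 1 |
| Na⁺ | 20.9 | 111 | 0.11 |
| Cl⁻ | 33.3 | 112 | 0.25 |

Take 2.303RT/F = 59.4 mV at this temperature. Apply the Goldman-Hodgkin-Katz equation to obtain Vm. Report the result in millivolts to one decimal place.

-43.6 mV

Vm = 59.4 · log₁₀[(Σ P·[cation]ₒ + Σ P·[anion]ᵢ) / (Σ P·[cation]ᵢ + Σ P·[anion]ₒ)]
Numerator = 1×7.72 + 0.11×111 + 0.25×33.3 = 28.25
Denominator = 1×123 + 0.11×20.9 + 0.25×112 = 153.3
Vm = 59.4 · log₁₀(0.18431) = 59.4 × (-0.7344) = -43.63 mV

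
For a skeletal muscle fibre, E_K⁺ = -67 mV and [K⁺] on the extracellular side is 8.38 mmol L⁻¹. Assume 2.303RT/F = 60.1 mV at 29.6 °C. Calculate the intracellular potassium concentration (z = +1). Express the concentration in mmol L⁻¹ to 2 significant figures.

110 mmol L⁻¹

Nernst: E = (60.1/1) · log₁₀([out]/[in]), so log₁₀([out]/[in]) = -67.0 × 1 / 60.1 = -1.1148.
[out]/[in] = 10^(-1.1148) = 0.07677.
[in] = 8.38 / 0.07677 = 109.2 mmol L⁻¹.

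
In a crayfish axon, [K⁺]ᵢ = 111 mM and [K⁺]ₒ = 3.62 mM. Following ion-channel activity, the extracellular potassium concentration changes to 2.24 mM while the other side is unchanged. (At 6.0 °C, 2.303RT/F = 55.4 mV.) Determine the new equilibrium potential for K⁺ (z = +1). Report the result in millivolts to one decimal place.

-93.9 mV

After the shift: [K⁺]_out = 2.24, [K⁺]_in = 111 mM.
E_new = (55.4/1)·log₁₀(2.24/111) = 55.40 · (-1.6951) = -93.91 mV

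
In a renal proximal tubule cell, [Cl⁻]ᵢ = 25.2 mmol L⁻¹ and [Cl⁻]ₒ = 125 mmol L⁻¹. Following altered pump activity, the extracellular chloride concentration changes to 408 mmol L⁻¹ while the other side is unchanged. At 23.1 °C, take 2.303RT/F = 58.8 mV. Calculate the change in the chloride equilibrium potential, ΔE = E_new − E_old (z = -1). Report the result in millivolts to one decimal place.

-30.2 mV

E_old = (58.8/-1)·log₁₀(125/25.2) = -40.90 mV
E_new = (58.8/-1)·log₁₀(408/25.2) = -71.10 mV
ΔE = -71.10 − (-40.90) = -30.21 mV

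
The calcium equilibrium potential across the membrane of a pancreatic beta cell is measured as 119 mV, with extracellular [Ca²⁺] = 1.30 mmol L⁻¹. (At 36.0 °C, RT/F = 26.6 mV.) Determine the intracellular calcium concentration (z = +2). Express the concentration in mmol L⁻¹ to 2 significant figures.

0.00017 mmol L⁻¹

Nernst: E = (26.6/2) · ln([out]/[in]), so ln([out]/[in]) = 119.0 × 2 / 26.6 = 8.9474.
[out]/[in] = e^(8.9474) = 7688.
[in] = 1.30 / 7688 = 0.0001691 mmol L⁻¹.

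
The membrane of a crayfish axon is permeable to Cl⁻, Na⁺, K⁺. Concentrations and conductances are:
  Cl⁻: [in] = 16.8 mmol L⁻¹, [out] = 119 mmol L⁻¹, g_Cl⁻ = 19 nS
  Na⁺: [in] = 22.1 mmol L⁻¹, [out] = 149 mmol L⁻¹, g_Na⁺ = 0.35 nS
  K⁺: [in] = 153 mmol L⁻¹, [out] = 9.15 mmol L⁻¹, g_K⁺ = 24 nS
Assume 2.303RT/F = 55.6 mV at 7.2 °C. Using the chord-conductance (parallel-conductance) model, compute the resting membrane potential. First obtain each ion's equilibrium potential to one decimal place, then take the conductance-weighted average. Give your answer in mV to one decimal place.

-58.0 mV

E_Cl⁻ = (55.6/-1)·log₁₀(119/16.8) = -47.3 mV
E_Na⁺ = (55.6/1)·log₁₀(149/22.1) = 46.1 mV
E_K⁺ = (55.6/1)·log₁₀(9.15/153) = -68.0 mV
Vm = (Σ gᵢEᵢ)/(Σ gᵢ) = (19·-47.3 + 0.35·46.1 + 24·-68.0) / (19 + 0.35 + 24)
= -2514.57 / 43.35 = -58.01 mV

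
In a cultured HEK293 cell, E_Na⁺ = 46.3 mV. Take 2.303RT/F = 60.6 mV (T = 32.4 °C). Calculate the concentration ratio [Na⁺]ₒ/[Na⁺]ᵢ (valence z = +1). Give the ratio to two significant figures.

5.8

log₁₀([out]/[in]) = E·z/(60.6) = 46.3 × 1 / 60.6 = 0.7640
[out]/[in] = 10^(0.7640) = 5.808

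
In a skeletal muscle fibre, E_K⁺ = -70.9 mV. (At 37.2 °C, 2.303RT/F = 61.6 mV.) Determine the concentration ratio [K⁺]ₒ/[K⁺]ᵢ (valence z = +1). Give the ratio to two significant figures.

0.071

log₁₀([out]/[in]) = E·z/(61.6) = -70.9 × 1 / 61.6 = -1.1510
[out]/[in] = 10^(-1.1510) = 0.07064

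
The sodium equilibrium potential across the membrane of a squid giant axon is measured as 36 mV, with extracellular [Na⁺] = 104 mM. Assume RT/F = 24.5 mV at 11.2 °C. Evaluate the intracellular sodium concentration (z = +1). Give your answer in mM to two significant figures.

Nernst: E = (24.5/1) · ln([out]/[in]), so ln([out]/[in]) = 36.0 × 1 / 24.5 = 1.4694.
[out]/[in] = e^(1.4694) = 4.347.
[in] = 104 / 4.347 = 23.93 mM.

24 mM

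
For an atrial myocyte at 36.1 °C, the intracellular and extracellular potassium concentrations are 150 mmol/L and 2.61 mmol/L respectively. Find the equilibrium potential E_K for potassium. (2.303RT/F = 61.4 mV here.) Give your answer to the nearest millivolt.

-108 mV

E = (61.4/z) · log₁₀([K⁺]_out/[K⁺]_in) with z = +1.
= (61.4/1) · log₁₀(2.61/150) = 61.40 · log₁₀(0.0174)
= 61.40 · (-1.7595) = -108.03 mV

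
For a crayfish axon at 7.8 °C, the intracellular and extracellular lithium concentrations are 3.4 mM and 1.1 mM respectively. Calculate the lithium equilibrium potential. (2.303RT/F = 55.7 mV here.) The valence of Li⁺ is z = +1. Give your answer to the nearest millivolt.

-27 mV

E = (55.7/z) · log₁₀([Li⁺]_out/[Li⁺]_in) with z = +1.
= (55.7/1) · log₁₀(1.1/3.4) = 55.70 · log₁₀(0.3235)
= 55.70 · (-0.4901) = -27.30 mV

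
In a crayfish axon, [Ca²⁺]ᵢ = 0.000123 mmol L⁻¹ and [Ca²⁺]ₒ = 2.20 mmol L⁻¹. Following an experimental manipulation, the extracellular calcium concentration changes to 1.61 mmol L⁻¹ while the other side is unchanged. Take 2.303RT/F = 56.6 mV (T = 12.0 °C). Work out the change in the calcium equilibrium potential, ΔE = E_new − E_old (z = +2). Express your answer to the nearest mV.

-4 mV

E_old = (56.6/2)·log₁₀(2.20/0.000123) = 120.35 mV
E_new = (56.6/2)·log₁₀(1.61/0.000123) = 116.51 mV
ΔE = 116.51 − (120.35) = -3.84 mV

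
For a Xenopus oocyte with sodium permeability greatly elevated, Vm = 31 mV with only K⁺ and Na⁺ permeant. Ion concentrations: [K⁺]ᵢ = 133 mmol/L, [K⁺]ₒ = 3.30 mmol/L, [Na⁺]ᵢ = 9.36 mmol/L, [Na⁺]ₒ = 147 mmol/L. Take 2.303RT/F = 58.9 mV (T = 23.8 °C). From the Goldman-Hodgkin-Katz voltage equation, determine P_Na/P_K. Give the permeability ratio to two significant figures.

Let α = P_Na/P_K. GHK: Vm = 58.9·log₁₀[(Kₒ + α·Naₒ)/(Kᵢ + α·Naᵢ)].
10^(Vm/58.9) = 10^(31.0/58.9) = 3.3598
So 3.3598·(Kᵢ + α·Naᵢ) = Kₒ + α·Naₒ → α = (3.3598·133.0 − 3.3) / (147.0 − 3.3598·9.36)
α = (446.9 − 3.3) / (147.0 − 31.45) = 443.6/115.6 = 3.839

3.8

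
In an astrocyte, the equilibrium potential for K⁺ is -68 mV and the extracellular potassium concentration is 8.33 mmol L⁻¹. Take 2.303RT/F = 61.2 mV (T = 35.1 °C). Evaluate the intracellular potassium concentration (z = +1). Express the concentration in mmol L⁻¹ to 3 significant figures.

108 mmol L⁻¹

Nernst: E = (61.2/1) · log₁₀([out]/[in]), so log₁₀([out]/[in]) = -68.0 × 1 / 61.2 = -1.1111.
[out]/[in] = 10^(-1.1111) = 0.07743.
[in] = 8.33 / 0.07743 = 107.6 mmol L⁻¹.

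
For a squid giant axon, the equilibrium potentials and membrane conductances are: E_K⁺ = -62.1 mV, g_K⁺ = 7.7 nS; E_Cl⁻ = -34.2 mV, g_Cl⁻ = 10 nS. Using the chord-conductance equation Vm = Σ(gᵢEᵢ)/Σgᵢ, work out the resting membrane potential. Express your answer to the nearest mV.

-46 mV

Σ gᵢEᵢ = 7.7·(-62.1) + 10·(-34.2) = -820.17
Σ gᵢ = 7.7 + 10 = 17.7
Vm = -820.17 / 17.7 = -46.34 mV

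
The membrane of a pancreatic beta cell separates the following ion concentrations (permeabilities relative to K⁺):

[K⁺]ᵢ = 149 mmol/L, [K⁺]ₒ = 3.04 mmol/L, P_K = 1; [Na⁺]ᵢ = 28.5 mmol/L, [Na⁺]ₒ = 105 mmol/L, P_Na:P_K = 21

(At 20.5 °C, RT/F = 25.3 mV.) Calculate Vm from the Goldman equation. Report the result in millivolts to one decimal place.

27.4 mV

Vm = 25.3 · ln[(Σ P·[cation]ₒ + Σ P·[anion]ᵢ) / (Σ P·[cation]ᵢ + Σ P·[anion]ₒ)]
Numerator = 1×3.04 + 21×105 = 2208
Denominator = 1×149 + 21×28.5 = 747.5
Vm = 25.3 · ln(2.9539) = 25.3 × (1.0831) = 27.40 mV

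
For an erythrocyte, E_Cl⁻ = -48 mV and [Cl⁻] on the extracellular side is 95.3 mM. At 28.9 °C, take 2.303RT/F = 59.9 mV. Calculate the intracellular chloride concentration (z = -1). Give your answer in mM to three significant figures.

15.1 mM

Nernst: E = (59.9/-1) · log₁₀([out]/[in]), so log₁₀([out]/[in]) = -48.0 × -1 / 59.9 = 0.8013.
[out]/[in] = 10^(0.8013) = 6.329.
[in] = 95.3 / 6.329 = 15.06 mM.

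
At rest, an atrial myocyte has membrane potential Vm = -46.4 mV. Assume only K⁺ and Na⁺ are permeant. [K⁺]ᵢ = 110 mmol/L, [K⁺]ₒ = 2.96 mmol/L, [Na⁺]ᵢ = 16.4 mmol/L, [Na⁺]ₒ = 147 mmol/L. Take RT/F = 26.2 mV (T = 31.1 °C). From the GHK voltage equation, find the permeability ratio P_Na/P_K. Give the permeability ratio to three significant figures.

Let α = P_Na/P_K. GHK: Vm = 26.2·ln[(Kₒ + α·Naₒ)/(Kᵢ + α·Naᵢ)].
e^(Vm/26.2) = e^(-46.4/26.2) = 0.17016
So 0.17016·(Kᵢ + α·Naᵢ) = Kₒ + α·Naₒ → α = (0.17016·110.0 − 2.96) / (147.0 − 0.17016·16.4)
α = (18.72 − 2.96) / (147.0 − 2.791) = 15.76/144.2 = 0.1093

0.109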